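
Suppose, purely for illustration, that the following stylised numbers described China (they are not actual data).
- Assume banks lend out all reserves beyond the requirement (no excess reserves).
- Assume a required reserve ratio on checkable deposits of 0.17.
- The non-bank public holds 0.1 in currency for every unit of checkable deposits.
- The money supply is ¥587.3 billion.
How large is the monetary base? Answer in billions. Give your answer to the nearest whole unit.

The money multiplier is m = (1 + c) / (rr + c) = (1 + 0.1) / (0.17 + 0.1) ≈ 4.0741.
MB = M / m = 587.3 / 4.0741 ≈ 144.1545 billion.

¥144 billion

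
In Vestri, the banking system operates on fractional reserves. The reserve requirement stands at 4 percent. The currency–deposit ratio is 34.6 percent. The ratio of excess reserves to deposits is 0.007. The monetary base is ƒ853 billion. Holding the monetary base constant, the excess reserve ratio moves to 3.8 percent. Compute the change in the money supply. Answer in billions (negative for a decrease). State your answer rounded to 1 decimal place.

Initially m₁ = (1 + 0.346) / (0.04 + 0.007 + 0.346) ≈ 3.42494, so M₁ = 3.42494 × 853 ≈ 2921.4738 billion.
After the change m₂ = (1 + 0.346) / (0.04 + 0.038 + 0.346) ≈ 3.17453, so M₂ = 3.17453 × 853 ≈ 2707.8741 billion.
ΔM = M₂ − M₁ = 2707.8741 − 2921.4738 = -213.5997 billion.

-213.6 billion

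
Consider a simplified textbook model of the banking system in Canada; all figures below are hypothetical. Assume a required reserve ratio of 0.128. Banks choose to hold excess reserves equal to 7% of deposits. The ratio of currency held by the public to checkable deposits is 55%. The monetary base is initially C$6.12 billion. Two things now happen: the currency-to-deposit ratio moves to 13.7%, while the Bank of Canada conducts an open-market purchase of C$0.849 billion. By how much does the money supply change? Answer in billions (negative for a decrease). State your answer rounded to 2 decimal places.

C$10.97 billion

Before: m₁ = (1 + 0.55) / (0.128 + 0.07 + 0.55) ≈ 2.0722, MB₁ = 6.12, so M₁ = 2.0722 × 6.12 ≈ 12.6819 billion.
After: m₂ = (1 + 0.137) / (0.128 + 0.07 + 0.137) ≈ 3.3940, MB₂ = 6.12 + 0.849 = 6.969, so M₂ = 3.3940 × 6.969 ≈ 23.6528 billion.
ΔM = M₂ − M₁ = 23.6528 − 12.6819 = 10.9709 billion.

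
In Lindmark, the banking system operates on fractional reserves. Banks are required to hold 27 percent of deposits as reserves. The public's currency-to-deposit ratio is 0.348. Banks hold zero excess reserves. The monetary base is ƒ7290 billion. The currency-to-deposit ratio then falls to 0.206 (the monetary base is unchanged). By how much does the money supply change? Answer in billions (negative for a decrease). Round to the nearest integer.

ƒ2569 billion

Initially m₁ = (1 + 0.348) / (0.27 + 0.348) ≈ 2.18123, so M₁ = 2.18123 × 7290 = 15901.1667 billion.
After the change m₂ = (1 + 0.206) / (0.27 + 0.206) ≈ 2.53361, so M₂ = 2.53361 × 7290 = 18470.0169 billion.
ΔM = M₂ − M₁ = 18470.0169 − 15901.1667 = 2568.8502 billion.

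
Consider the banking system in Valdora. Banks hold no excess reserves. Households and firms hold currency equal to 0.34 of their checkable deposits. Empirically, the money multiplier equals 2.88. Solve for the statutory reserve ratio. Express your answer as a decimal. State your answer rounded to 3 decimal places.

0.125

Using m = 2.88. Since m = (1 + c)/(c + rr + e), the denominator satisfies c + rr + e = (1 + c)/m = (1 + 0.34) / 2.88 ≈ 0.465278.
With c = 0.34 and e = 0, the statutory reserve ratio is 0.465278 − 0.34 − 0 = 0.125278.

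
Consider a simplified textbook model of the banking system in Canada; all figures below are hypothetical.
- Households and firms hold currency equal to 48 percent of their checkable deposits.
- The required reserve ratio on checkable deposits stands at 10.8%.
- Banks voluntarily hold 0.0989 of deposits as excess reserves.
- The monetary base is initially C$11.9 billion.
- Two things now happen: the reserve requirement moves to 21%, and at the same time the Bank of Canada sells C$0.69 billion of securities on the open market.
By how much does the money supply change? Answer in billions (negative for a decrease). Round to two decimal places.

-4.61 billion

Before: m₁ = (1 + 0.48) / (0.108 + 0.0989 + 0.48) ≈ 2.15461, MB₁ = 11.9, so M₁ = 2.15461 × 11.9 ≈ 25.6399 billion.
After: m₂ = (1 + 0.48) / (0.21 + 0.0989 + 0.48) ≈ 1.87603, MB₂ = 11.9 − 0.69 = 11.21, so M₂ = 1.87603 × 11.21 ≈ 21.0303 billion.
ΔM = M₂ − M₁ = 21.0303 − 25.6399 = -4.6096 billion.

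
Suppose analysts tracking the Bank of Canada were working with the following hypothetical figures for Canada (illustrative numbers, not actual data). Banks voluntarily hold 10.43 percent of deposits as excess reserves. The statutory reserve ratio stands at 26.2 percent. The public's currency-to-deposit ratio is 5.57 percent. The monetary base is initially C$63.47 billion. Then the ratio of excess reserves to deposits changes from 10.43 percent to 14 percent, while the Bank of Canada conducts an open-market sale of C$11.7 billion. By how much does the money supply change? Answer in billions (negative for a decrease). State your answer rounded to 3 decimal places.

-39.371 billion

Before: m₁ = (1 + 0.0557) / (0.262 + 0.1043 + 0.0557) ≈ 2.501659, MB₁ = 63.47, so M₁ = 2.501659 × 63.47 ≈ 158.7803 billion.
After: m₂ = (1 + 0.0557) / (0.262 + 0.14 + 0.0557) ≈ 2.306533, MB₂ = 63.47 − 11.7 = 51.77, so M₂ = 2.306533 × 51.77 ≈ 119.4092 billion.
ΔM = M₂ − M₁ = 119.4092 − 158.7803 = -39.3711 billion.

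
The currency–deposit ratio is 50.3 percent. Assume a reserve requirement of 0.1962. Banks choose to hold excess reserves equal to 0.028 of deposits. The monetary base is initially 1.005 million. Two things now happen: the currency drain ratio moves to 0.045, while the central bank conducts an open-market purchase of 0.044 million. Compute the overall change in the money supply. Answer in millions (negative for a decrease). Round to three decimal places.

1.995 million

Before: m₁ = (1 + 0.503) / (0.1962 + 0.028 + 0.503) ≈ 2.06683, MB₁ = 1.005, so M₁ = 2.06683 × 1.005 ≈ 2.0772 million.
After: m₂ = (1 + 0.045) / (0.1962 + 0.028 + 0.045) ≈ 3.88187, MB₂ = 1.005 + 0.044 = 1.049, so M₂ = 3.88187 × 1.049 ≈ 4.0721 million.
ΔM = M₂ − M₁ = 4.0721 − 2.0772 = 1.9949 million.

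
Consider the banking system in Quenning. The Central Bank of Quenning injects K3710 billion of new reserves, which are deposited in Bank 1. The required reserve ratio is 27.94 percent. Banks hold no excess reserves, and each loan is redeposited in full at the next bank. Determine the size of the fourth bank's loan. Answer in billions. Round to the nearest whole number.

Each bank lends a fraction (1 − rr) = 0.7206 of the deposit it receives, so Bank 4 receives 3710·0.7206^3 and lends 3710·0.7206^4 ≈ 1000.3476 billion.

K1000 billion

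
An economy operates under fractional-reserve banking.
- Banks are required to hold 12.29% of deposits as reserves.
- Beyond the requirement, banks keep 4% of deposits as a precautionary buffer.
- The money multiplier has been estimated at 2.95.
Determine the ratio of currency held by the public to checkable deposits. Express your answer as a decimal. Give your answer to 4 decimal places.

0.2664

Using m = 2.95. From m = (1 + c)/(c + rr + e), rearranging gives 1 + c = m·(c + rr + e), so c·(1 − m) = m·(rr + e) − 1.
Hence c = [m·(rr + e) − 1]/(1 − m) = [2.95 × (0.1229 + 0.04) − 1] / (1 − 2.95) ≈ 0.266382.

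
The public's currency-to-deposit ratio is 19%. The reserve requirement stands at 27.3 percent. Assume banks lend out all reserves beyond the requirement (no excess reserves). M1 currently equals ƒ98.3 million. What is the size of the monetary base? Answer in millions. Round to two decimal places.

The money multiplier is m = (1 + c) / (rr + c) = (1 + 0.19) / (0.273 + 0.19) ≈ 2.57019.
MB = M / m = 98.3 / 2.57019 ≈ 38.2462 million.

ƒ38.25 million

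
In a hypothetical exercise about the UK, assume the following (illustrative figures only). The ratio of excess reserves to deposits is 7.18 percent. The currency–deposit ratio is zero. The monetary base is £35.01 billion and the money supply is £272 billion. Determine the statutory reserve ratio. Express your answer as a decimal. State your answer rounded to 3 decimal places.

Using m = M/MB = 272/35.01 ≈ 7.769209. Since m = (1 + c)/(c + rr + e), the denominator satisfies c + rr + e = (1 + c)/m = (1 + 0) / 7.769209 ≈ 0.128713.
With c = 0 and e = 0.0718, the statutory reserve ratio is 0.128713 − 0 − 0.0718 = 0.056913.

0.057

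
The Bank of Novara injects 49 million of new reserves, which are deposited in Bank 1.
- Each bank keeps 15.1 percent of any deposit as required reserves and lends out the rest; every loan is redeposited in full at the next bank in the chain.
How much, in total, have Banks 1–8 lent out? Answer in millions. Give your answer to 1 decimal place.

201.1 million

Bank i lends (1 − rr)^i of the original deposit: Bank 1 lends 49·0.8490 = 41.6010, Bank 2 lends 49·0.8490² ≈ 35.3192, and so on.
Summing a geometric series: total = 49·[0.8490·(1 − 0.8490^8) / (1 − 0.8490)] ≈ 201.1349 million.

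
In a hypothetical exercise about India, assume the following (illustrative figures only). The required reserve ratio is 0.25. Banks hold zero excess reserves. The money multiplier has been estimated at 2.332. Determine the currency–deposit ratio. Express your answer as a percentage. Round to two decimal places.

Using m = 2.332. From m = (1 + c)/(c + rr + e), rearranging gives 1 + c = m·(c + rr + e), so c·(1 − m) = m·(rr + e) − 1.
Hence c = [m·(rr + e) − 1]/(1 − m) = [2.332 × (0.25 + 0) − 1] / (1 − 2.332) ≈ 0.313063.

31.31%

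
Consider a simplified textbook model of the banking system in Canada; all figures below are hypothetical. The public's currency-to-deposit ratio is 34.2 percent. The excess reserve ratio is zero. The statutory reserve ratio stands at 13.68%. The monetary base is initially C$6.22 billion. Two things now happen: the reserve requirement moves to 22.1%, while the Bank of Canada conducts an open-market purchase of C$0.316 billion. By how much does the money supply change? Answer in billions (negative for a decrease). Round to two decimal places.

-1.85 billion

Before: m₁ = (1 + 0.342) / (0.1368 + 0.342) ≈ 2.8028, MB₁ = 6.22, so M₁ = 2.8028 × 6.22 ≈ 17.4334 billion.
After: m₂ = (1 + 0.342) / (0.221 + 0.342) ≈ 2.3837, MB₂ = 6.22 + 0.316 = 6.536, so M₂ = 2.3837 × 6.536 ≈ 15.5799 billion.
ΔM = M₂ − M₁ = 15.5799 − 17.4334 = -1.8535 billion.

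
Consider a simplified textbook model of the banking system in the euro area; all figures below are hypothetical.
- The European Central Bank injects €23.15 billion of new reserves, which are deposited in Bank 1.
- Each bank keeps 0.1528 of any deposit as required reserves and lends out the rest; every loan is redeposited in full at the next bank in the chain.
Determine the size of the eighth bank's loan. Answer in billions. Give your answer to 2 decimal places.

€6.14 billion

Each bank lends a fraction (1 − rr) = 0.8472 of the deposit it receives, so Bank 8 receives 23.15·0.8472^7 and lends 23.15·0.8472^8 ≈ 6.1438 billion.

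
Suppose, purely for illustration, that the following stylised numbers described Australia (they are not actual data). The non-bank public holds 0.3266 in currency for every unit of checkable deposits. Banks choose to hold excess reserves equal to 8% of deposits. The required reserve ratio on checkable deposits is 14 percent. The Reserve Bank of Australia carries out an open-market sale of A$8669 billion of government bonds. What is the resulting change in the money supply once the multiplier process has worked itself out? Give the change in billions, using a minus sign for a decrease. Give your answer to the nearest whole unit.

The money multiplier is m = (1 + c) / (rr + e + c) = (1 + 0.3266) / (0.14 + 0.08 + 0.3266) ≈ 2.42700.
The sale removes 8669 billion of base, so ΔM = m × ΔMB = 2.42700 × (−8669) = -21039.663 billion.

-21040 billion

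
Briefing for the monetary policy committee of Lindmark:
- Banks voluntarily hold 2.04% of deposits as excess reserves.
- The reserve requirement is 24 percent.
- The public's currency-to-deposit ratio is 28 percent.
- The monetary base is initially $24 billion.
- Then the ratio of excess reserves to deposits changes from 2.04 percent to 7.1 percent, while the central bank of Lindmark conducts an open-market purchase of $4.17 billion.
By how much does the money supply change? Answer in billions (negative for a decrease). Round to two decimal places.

$4.16 billion

Before: m₁ = (1 + 0.28) / (0.24 + 0.0204 + 0.28) ≈ 2.36862, MB₁ = 24, so M₁ = 2.36862 × 24 ≈ 56.8469 billion.
After: m₂ = (1 + 0.28) / (0.24 + 0.071 + 0.28) ≈ 2.16582, MB₂ = 24 + 4.17 = 28.17, so M₂ = 2.16582 × 28.17 ≈ 61.0111 billion.
ΔM = M₂ − M₁ = 61.0111 − 56.8469 = 4.1642 billion.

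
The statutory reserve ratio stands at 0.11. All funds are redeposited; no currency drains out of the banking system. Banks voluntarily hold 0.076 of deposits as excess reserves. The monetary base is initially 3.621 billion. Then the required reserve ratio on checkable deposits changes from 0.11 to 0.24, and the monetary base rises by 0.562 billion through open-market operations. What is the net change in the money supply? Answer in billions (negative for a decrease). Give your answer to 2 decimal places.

Before: m₁ = 1 / (0.11 + 0.076) ≈ 5.3763, MB₁ = 3.621, so M₁ = 5.3763 × 3.621 ≈ 19.4676 billion.
After: m₂ = 1 / (0.24 + 0.076) ≈ 3.1646, MB₂ = 3.621 + 0.562 = 4.183, so M₂ = 3.1646 × 4.183 ≈ 13.2375 billion.
ΔM = M₂ − M₁ = 13.2375 − 19.4676 = -6.2301 billion.

-6.23 billion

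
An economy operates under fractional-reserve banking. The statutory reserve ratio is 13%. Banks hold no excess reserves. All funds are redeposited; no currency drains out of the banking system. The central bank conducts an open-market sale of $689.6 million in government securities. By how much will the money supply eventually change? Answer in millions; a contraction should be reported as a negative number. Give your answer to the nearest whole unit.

The simple money multiplier is m = 1/rr = 1/0.13 ≈ 7.6923.
An open-market sale reduces the monetary base by 689.6 million, so ΔM = m × ΔMB = 7.6923 × (−689.6) ≈ -5304.6101 million.

-5305 million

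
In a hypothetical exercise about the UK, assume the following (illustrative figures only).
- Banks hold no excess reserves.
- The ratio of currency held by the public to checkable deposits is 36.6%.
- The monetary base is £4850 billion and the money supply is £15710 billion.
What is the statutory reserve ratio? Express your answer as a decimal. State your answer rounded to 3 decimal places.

Using m = M/MB = 15710/4850 ≈ 3.239175. Since m = (1 + c)/(c + rr + e), the denominator satisfies c + rr + e = (1 + c)/m = (1 + 0.366) / 3.239175 ≈ 0.421712.
With c = 0.366 and e = 0, the statutory reserve ratio is 0.421712 − 0.366 − 0 = 0.055712.

0.056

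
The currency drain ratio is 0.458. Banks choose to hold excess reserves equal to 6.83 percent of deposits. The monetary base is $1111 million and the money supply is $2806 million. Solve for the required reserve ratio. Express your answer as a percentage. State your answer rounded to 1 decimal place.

Using m = M/MB = 2806/1111 ≈ 2.525653. Since m = (1 + c)/(c + rr + e), the denominator satisfies c + rr + e = (1 + c)/m = (1 + 0.458) / 2.525653 ≈ 0.577276.
With c = 0.458 and e = 0.0683, the required reserve ratio is 0.577276 − 0.458 − 0.0683 = 0.050976.

5.1%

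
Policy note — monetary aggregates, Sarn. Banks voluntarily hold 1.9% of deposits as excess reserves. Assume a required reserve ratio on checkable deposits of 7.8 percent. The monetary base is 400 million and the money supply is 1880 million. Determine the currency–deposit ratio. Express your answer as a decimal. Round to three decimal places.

Using m = M/MB = 1880/400 = 4.700000. From m = (1 + c)/(c + rr + e), rearranging gives 1 + c = m·(c + rr + e), so c·(1 − m) = m·(rr + e) − 1.
Hence c = [m·(rr + e) − 1]/(1 − m) = [4.700000 × (0.078 + 0.019) − 1] / (1 − 4.700000) ≈ 0.147054.

0.147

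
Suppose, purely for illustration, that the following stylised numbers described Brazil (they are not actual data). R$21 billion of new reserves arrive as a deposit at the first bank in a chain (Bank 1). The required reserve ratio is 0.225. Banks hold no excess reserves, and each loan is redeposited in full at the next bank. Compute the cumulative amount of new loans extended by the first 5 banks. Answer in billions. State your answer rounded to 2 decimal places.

Bank i lends (1 − rr)^i of the original deposit: Bank 1 lends 21·0.7750 = 16.2750, Bank 2 lends 21·0.7750² ≈ 12.6131, and so on.
Summing a geometric series: total = 21·[0.7750·(1 − 0.7750^5) / (1 − 0.7750)] ≈ 52.1103 billion.

R$52.11 billion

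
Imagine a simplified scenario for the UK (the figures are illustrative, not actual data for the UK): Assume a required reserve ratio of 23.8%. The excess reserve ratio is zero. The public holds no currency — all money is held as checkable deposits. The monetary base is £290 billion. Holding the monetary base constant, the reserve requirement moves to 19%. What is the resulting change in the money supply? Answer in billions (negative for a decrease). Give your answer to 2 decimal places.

Initially m₁ = 1 / (0.238) ≈ 4.201681, so M₁ = 4.201681 × 290 ≈ 1218.4875 billion.
After the change m₂ = 1 / (0.19) ≈ 5.263158, so M₂ = 5.263158 × 290 ≈ 1526.3158 billion.
ΔM = M₂ − M₁ = 1526.3158 − 1218.4875 = 307.8283 billion.

£307.83 billion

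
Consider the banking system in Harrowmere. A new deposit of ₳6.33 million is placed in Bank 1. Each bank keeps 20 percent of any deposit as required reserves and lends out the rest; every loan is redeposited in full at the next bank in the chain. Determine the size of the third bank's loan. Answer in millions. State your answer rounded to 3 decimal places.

₳3.241 million

Each bank lends a fraction (1 − rr) = 0.8000 of the deposit it receives, so Bank 3 receives 6.33·0.8000^2 and lends 6.33·0.8000^3 ≈ 3.2410 million.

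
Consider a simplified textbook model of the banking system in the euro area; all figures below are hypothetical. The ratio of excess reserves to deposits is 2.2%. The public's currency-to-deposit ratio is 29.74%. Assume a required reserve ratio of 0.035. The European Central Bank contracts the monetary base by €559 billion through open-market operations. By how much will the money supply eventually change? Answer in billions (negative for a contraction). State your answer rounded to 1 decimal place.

The money multiplier is m = (1 + c) / (rr + e + c) = (1 + 0.2974) / (0.035 + 0.022 + 0.2974) ≈ 3.66084.
The sale removes 559 billion of base, so ΔM = m × ΔMB = 3.66084 × (−559) ≈ -2046.4096 billion.

-2046.4 billion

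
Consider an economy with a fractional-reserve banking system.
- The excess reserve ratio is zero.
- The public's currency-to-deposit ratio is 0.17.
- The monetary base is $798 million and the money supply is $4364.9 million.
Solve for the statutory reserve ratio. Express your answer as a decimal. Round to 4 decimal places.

Using m = M/MB = 4364.9/798 ≈ 5.469799. Since m = (1 + c)/(c + rr + e), the denominator satisfies c + rr + e = (1 + c)/m = (1 + 0.17) / 5.469799 ≈ 0.213902.
With c = 0.17 and e = 0, the statutory reserve ratio is 0.213902 − 0.17 − 0 = 0.043902.

0.0439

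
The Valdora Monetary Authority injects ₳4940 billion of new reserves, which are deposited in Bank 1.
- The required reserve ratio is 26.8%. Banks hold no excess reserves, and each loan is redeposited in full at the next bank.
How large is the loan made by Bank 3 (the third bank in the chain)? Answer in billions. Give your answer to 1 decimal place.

Each bank lends a fraction (1 − rr) = 0.7320 of the deposit it receives, so Bank 3 receives 4940·0.7320^2 and lends 4940·0.7320^3 ≈ 1937.5824 billion.

₳1937.6 billion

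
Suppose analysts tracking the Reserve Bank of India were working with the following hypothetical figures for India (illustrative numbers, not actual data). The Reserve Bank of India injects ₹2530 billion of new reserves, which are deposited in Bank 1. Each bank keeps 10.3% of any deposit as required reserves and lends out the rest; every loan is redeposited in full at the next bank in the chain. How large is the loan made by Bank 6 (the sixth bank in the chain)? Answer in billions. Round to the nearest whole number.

Each bank lends a fraction (1 − rr) = 0.8970 of the deposit it receives, so Bank 6 receives 2530·0.8970^5 and lends 2530·0.8970^6 ≈ 1317.8779 billion.

₹1318 billion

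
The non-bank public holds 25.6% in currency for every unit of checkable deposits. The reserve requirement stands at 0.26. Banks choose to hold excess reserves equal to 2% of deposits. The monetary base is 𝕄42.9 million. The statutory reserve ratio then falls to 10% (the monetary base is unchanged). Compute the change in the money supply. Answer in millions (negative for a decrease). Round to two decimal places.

𝕄42.78 million

Initially m₁ = (1 + 0.256) / (0.26 + 0.02 + 0.256) ≈ 2.34328, so M₁ = 2.34328 × 42.9 ≈ 100.5267 million.
After the change m₂ = (1 + 0.256) / (0.1 + 0.02 + 0.256) ≈ 3.34043, so M₂ = 3.34043 × 42.9 ≈ 143.3044 million.
ΔM = M₂ − M₁ = 143.3044 − 100.5267 = 42.7777 million.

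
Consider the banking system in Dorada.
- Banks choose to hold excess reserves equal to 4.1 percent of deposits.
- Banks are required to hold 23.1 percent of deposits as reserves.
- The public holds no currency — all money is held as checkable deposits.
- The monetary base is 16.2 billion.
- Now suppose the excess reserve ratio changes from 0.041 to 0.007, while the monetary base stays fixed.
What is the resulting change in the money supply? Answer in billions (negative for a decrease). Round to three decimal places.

Initially m₁ = 1 / (0.231 + 0.041) ≈ 3.676471, so M₁ = 3.676471 × 16.2 ≈ 59.5588 billion.
After the change m₂ = 1 / (0.231 + 0.007) ≈ 4.201681, so M₂ = 4.201681 × 16.2 ≈ 68.0672 billion.
ΔM = M₂ − M₁ = 68.0672 − 59.5588 = 8.5084 billion.

8.508 billion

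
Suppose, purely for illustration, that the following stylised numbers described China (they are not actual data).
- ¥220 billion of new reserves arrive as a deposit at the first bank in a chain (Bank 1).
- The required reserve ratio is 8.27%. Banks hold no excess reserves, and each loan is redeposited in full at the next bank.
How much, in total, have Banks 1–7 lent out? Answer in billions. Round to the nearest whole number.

Bank i lends (1 − rr)^i of the original deposit: Bank 1 lends 220·0.9173 = 201.8060, Bank 2 lends 220·0.9173² ≈ 185.1166, and so on.
Summing a geometric series: total = 220·[0.9173·(1 − 0.9173^7) / (1 − 0.9173)] ≈ 1106.6707 billion.

¥1107 billion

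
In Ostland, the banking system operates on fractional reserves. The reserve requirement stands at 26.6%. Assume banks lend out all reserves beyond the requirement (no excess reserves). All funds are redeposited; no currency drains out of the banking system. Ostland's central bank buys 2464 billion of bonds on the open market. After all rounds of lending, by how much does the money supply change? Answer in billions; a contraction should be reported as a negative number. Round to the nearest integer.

The simple money multiplier is m = 1/rr = 1/0.266 ≈ 3.75940.
An open-market purchase increases the monetary base by 2464 billion, so ΔM = m × ΔMB = 3.75940 × 2464 = 9263.1616 billion.

9263 billion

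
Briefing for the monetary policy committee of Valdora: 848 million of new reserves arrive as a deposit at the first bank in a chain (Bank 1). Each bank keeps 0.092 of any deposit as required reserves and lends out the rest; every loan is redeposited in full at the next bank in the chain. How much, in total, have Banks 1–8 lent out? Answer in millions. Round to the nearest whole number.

Bank i lends (1 − rr)^i of the original deposit: Bank 1 lends 848·0.9080 = 769.9840, Bank 2 lends 848·0.9080² ≈ 699.1455, and so on.
Summing a geometric series: total = 848·[0.9080·(1 − 0.9080^8) / (1 − 0.9080)] ≈ 4502.3335 million.

4502 million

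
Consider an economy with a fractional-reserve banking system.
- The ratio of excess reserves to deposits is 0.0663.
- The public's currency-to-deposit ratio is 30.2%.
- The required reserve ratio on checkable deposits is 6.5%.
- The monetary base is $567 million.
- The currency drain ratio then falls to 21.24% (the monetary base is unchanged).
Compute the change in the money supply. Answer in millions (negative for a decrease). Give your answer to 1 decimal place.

$296.3 million

Initially m₁ = (1 + 0.302) / (0.065 + 0.0663 + 0.302) ≈ 3.00485, so M₁ = 3.00485 × 567 ≈ 1703.7499 million.
After the change m₂ = (1 + 0.2124) / (0.065 + 0.0663 + 0.2124) ≈ 3.52749, so M₂ = 3.52749 × 567 ≈ 2000.0868 million.
ΔM = M₂ − M₁ = 2000.0868 − 1703.7499 = 296.3369 million.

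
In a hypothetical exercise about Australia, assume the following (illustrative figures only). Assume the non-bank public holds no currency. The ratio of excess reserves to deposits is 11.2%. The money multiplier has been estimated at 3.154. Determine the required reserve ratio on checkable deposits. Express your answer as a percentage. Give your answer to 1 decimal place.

20.5%

Using m = 3.154. Since m = (1 + c)/(c + rr + e), the denominator satisfies c + rr + e = (1 + c)/m = (1 + 0) / 3.154 ≈ 0.317058.
With c = 0 and e = 0.112, the required reserve ratio on checkable deposits is 0.317058 − 0 − 0.112 = 0.205058.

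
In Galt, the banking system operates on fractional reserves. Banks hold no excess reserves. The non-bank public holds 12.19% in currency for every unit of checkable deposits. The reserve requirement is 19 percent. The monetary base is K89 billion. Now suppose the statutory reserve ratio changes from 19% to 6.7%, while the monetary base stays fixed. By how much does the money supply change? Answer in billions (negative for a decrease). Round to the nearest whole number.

K208 billion

Initially m₁ = (1 + 0.1219) / (0.19 + 0.1219) ≈ 3.5970, so M₁ = 3.5970 × 89 = 320.133 billion.
After the change m₂ = (1 + 0.1219) / (0.067 + 0.1219) ≈ 5.9391, so M₂ = 5.9391 × 89 = 528.5799 billion.
ΔM = M₂ − M₁ = 528.5799 − 320.133 = 208.4469 billion.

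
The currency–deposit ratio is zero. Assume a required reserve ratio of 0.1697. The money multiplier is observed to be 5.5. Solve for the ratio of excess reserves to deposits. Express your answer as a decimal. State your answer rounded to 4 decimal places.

0.0121

Using m = 5.5. Since m = (1 + c)/(c + rr + e), the denominator satisfies c + rr + e = (1 + c)/m = (1 + 0) / 5.5 ≈ 0.181818.
With c = 0 and rr = 0.1697, the ratio of excess reserves to deposits is 0.181818 − 0 − 0.1697 = 0.012118.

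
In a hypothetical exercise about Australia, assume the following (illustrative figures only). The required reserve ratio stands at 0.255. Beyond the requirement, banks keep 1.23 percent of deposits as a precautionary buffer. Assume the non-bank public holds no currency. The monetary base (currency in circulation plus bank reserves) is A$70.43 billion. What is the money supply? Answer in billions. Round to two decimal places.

The money multiplier is m = 1 / (rr + e) = 1 / (0.255 + 0.0123) ≈ 3.74111.
So M = m × MB = 3.74111 × 70.43 ≈ 263.4864 billion.

A$263.49 billion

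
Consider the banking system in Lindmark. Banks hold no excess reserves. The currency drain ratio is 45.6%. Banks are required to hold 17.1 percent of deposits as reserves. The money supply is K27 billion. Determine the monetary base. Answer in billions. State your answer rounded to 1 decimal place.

The money multiplier is m = (1 + c) / (rr + c) = (1 + 0.456) / (0.171 + 0.456) ≈ 2.3222.
MB = M / m = 27 / 2.3222 ≈ 11.6269 billion.

K11.6 billion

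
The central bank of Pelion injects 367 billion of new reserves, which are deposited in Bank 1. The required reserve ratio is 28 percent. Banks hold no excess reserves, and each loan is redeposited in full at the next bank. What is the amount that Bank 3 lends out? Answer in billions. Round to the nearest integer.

Each bank lends a fraction (1 − rr) = 0.7200 of the deposit it receives, so Bank 3 receives 367·0.7200^2 and lends 367·0.7200^3 ≈ 136.9820 billion.

137 billion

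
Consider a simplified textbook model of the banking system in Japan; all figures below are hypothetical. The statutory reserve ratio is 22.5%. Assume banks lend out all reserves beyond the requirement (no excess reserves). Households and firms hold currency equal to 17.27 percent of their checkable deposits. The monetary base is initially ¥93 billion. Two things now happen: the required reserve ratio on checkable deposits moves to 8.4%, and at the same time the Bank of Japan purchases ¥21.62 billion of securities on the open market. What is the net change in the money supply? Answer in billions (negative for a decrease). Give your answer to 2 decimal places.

¥249.40 billion

Before: m₁ = (1 + 0.1727) / (0.225 + 0.1727) ≈ 2.948705, MB₁ = 93, so M₁ = 2.948705 × 93 ≈ 274.2296 billion.
After: m₂ = (1 + 0.1727) / (0.084 + 0.1727) ≈ 4.568368, MB₂ = 93 + 21.62 = 114.62, so M₂ = 4.568368 × 114.62 ≈ 523.6263 billion.
ΔM = M₂ − M₁ = 523.6263 − 274.2296 = 249.3967 billion.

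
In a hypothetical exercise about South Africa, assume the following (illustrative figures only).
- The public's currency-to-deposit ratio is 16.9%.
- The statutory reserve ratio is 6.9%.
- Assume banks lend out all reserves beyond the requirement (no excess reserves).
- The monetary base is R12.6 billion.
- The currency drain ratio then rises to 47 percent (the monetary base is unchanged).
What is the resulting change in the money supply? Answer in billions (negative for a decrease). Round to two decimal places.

-27.52 billion

Initially m₁ = (1 + 0.169) / (0.069 + 0.169) ≈ 4.91176, so M₁ = 4.91176 × 12.6 ≈ 61.8882 billion.
After the change m₂ = (1 + 0.47) / (0.069 + 0.47) ≈ 2.72727, so M₂ = 2.72727 × 12.6 ≈ 34.3636 billion.
ΔM = M₂ − M₁ = 34.3636 − 61.8882 = -27.5246 billion.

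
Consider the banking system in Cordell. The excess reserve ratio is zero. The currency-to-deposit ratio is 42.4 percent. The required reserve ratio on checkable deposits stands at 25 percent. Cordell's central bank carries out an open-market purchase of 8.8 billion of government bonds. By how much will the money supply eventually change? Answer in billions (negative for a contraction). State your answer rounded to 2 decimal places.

The money multiplier is m = (1 + c) / (rr + c) = (1 + 0.424) / (0.25 + 0.424) ≈ 2.1128.
The purchase adds 8.8 billion of base, so ΔM = m × ΔMB = 2.1128 × (+8.8) ≈ 18.5926 billion.

18.59 billion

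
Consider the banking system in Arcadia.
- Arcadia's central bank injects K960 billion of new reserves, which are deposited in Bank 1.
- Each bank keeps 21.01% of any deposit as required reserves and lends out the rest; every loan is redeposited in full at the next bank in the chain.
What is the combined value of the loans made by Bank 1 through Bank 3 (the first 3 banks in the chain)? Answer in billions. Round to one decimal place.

K1830.4 billion

Bank i lends (1 − rr)^i of the original deposit: Bank 1 lends 960·0.7899 = 758.3040, Bank 2 lends 960·0.7899² ≈ 598.9843, and so on.
Summing a geometric series: total = 960·[0.7899·(1 − 0.7899^3) / (1 − 0.7899)] ≈ 1830.4261 billion.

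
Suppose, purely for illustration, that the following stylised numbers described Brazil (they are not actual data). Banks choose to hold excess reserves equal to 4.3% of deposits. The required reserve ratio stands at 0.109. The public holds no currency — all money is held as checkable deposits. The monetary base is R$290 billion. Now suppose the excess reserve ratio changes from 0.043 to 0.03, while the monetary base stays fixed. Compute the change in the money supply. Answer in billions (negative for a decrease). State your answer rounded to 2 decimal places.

Initially m₁ = 1 / (0.109 + 0.043) ≈ 6.578947, so M₁ = 6.578947 × 290 ≈ 1907.8946 billion.
After the change m₂ = 1 / (0.109 + 0.03) ≈ 7.194245, so M₂ = 7.194245 × 290 ≈ 2086.331 billion.
ΔM = M₂ − M₁ = 2086.331 − 1907.8946 = 178.4364 billion.

R$178.44 billion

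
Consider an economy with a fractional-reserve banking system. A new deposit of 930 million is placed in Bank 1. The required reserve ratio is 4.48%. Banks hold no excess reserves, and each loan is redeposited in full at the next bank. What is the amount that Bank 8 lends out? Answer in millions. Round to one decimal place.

644.5 million

Each bank lends a fraction (1 − rr) = 0.9552 of the deposit it receives, so Bank 8 receives 930·0.9552^7 and lends 930·0.9552^8 ≈ 644.5216 million.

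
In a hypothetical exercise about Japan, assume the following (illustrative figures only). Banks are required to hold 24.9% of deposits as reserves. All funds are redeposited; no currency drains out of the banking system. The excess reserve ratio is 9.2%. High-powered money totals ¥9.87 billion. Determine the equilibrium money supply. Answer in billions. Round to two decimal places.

¥28.94 billion

The money multiplier is m = 1 / (rr + e) = 1 / (0.249 + 0.092) ≈ 2.9326.
So M = m × MB = 2.9326 × 9.87 ≈ 28.9448 billion.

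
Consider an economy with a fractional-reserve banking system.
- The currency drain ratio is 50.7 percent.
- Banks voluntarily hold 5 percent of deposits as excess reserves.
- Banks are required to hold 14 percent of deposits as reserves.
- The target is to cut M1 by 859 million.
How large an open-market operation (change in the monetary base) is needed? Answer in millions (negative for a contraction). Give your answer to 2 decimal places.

-397.29 million

The money multiplier is m = (1 + c) / (rr + e + c) = (1 + 0.507) / (0.14 + 0.05 + 0.507) ≈ 2.162123.
ΔMB = ΔM / m = (−859) / 2.162123 ≈ -397.2947 million.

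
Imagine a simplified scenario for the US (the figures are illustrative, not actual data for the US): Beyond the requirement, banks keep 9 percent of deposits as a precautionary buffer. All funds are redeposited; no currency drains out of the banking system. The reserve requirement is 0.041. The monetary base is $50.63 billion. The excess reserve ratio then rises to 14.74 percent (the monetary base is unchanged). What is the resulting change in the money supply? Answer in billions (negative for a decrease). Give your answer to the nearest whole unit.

Initially m₁ = 1 / (0.041 + 0.09) ≈ 7.6336, so M₁ = 7.6336 × 50.63 ≈ 386.4892 billion.
After the change m₂ = 1 / (0.041 + 0.1474) ≈ 5.3079, so M₂ = 5.3079 × 50.63 ≈ 268.739 billion.
ΔM = M₂ − M₁ = 268.739 − 386.4892 = -117.7502 billion.

-118 billion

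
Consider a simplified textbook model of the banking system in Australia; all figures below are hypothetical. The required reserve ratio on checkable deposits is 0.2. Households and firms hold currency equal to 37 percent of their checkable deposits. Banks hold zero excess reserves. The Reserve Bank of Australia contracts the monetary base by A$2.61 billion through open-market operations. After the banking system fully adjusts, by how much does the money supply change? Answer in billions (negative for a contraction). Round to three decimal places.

-6.273 billion

The money multiplier is m = (1 + c) / (rr + c) = (1 + 0.37) / (0.2 + 0.37) ≈ 2.40351.
The sale removes 2.61 billion of base, so ΔM = m × ΔMB = 2.40351 × (−2.61) ≈ -6.2732 billion.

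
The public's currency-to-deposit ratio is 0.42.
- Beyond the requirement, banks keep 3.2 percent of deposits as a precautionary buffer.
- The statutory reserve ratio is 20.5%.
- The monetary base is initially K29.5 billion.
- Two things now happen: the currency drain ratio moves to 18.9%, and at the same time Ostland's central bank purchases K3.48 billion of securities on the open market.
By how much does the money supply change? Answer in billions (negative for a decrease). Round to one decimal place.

K28.3 billion

Before: m₁ = (1 + 0.42) / (0.205 + 0.032 + 0.42) ≈ 2.1613, MB₁ = 29.5, so M₁ = 2.1613 × 29.5 ≈ 63.7584 billion.
After: m₂ = (1 + 0.189) / (0.205 + 0.032 + 0.189) ≈ 2.7911, MB₂ = 29.5 + 3.48 = 32.98, so M₂ = 2.7911 × 32.98 ≈ 92.0505 billion.
ΔM = M₂ − M₁ = 92.0505 − 63.7584 = 28.2921 billion.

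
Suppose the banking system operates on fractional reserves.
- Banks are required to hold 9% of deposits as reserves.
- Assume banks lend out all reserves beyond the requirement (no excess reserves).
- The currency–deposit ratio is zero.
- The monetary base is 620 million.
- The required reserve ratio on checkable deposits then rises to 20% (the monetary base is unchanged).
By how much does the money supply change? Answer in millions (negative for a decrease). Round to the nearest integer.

-3789 million

Initially m₁ = 1 / (0.09) ≈ 11.1111, so M₁ = 11.1111 × 620 = 6888.882 million.
After the change m₂ = 1 / (0.2) = 5, so M₂ = 5 × 620 = 3100 million.
ΔM = M₂ − M₁ = 3100 − 6888.882 = -3788.882 million.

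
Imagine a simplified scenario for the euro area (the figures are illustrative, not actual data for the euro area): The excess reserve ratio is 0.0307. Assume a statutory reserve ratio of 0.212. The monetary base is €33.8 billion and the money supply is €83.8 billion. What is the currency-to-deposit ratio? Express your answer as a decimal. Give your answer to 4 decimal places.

0.2692

Using m = M/MB = 83.8/33.8 ≈ 2.479290. From m = (1 + c)/(c + rr + e), rearranging gives 1 + c = m·(c + rr + e), so c·(1 − m) = m·(rr + e) − 1.
Hence c = [m·(rr + e) − 1]/(1 − m) = [2.479290 × (0.212 + 0.0307) − 1] / (1 − 2.479290) ≈ 0.269235.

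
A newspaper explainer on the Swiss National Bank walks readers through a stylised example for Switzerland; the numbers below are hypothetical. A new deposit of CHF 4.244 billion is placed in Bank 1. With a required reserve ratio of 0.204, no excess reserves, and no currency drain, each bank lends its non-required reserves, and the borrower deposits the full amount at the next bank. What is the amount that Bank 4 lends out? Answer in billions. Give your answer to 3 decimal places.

Each bank lends a fraction (1 − rr) = 0.7960 of the deposit it receives, so Bank 4 receives 4.244·0.7960^3 and lends 4.244·0.7960^4 ≈ 1.7038 billion.

CHF 1.704 billion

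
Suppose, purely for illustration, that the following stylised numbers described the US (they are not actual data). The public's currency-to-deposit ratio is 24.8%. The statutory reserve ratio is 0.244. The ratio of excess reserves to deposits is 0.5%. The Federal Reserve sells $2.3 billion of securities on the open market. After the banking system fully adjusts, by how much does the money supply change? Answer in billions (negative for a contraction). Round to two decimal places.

-5.78 billion

The money multiplier is m = (1 + c) / (rr + e + c) = (1 + 0.248) / (0.244 + 0.005 + 0.248) ≈ 2.5111.
The sale removes 2.3 billion of base, so ΔM = m × ΔMB = 2.5111 × (−2.3) ≈ -5.7755 billion.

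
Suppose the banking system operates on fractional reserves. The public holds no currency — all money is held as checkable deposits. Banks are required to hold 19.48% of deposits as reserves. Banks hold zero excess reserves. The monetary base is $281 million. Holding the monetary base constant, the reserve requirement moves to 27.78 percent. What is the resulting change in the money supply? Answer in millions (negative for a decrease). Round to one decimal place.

Initially m₁ = 1 / (0.1948) ≈ 5.13347, so M₁ = 5.13347 × 281 ≈ 1442.5051 million.
After the change m₂ = 1 / (0.2778) ≈ 3.59971, so M₂ = 3.59971 × 281 ≈ 1011.5185 million.
ΔM = M₂ − M₁ = 1011.5185 − 1442.5051 = -430.9866 million.

-431.0 million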